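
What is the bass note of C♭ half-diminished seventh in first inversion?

Ebb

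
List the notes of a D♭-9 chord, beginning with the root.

D♭ – F♭ – A♭ – C♭ – E♭

D♭-9 is a minor ninth built on D♭.
root → D♭
3rd (minor 3rd) → F♭
5th (perfect 5th) → A♭
7th (minor 7th) → C♭
9th (major 9th) → E♭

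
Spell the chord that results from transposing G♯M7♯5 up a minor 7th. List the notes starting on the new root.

Transposed root: G# → F# (minor 7th up). So we spell F# augmented major seventh:
F# — root
A# — major 3rd
C## — augmented 5th
E# — major 7th

F# A# C## E#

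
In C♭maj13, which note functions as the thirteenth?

A♭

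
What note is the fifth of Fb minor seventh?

Root of Fb minor seventh = Fb. The 5th is a perfect 5th: Fb up a perfect 5th → Cb.

Cb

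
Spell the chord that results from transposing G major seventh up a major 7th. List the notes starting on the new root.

F-sharp, A-sharp, C-sharp, E-sharp

A major 7th up from G is F-sharp, so the new chord is F-sharp major seventh.
F-sharp — root
A-sharp — major 3rd
C-sharp — perfect 5th
E-sharp — major 7th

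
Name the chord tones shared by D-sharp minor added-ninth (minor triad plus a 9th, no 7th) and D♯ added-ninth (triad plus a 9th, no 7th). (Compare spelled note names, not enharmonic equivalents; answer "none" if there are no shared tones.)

D-sharp – A-sharp – E-sharp

D-sharp minor added-ninth: D-sharp F-sharp A-sharp E-sharp
D♯ added-ninth: D-sharp F-double-sharp A-sharp E-sharp
Common to both → D-sharp, A-sharp, E-sharp.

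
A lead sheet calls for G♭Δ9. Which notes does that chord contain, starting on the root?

Gb – Bb – Db – F – Ab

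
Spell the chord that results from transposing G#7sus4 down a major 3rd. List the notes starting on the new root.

G# down a major 3rd → E. New chord: E dominant seventh suspended fourth.
Root: E
Perfect 4th (4th): A
Perfect 5th (5th): B
Minor 7th (7th): D

E, A, B, D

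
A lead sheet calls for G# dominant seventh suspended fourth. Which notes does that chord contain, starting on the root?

G-sharp  C-sharp  D-sharp  F-sharp

G# dominant seventh suspended fourth is a dominant seventh suspended fourth built on G-sharp.
- root: G-sharp
- perfect 4th: C-sharp
- perfect 5th: D-sharp
- minor 7th: F-sharp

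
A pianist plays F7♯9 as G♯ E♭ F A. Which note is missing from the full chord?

C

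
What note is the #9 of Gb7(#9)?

Gb7(#9) is built on Gb; its 9th is an augmented 9th above the root.
A second above G uses the letter A, and the augmented 9th above Gb is A.

A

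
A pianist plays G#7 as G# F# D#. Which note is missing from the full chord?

B#

G#7 = G#, B#, D#, F#. The voicing lacks the 3rd (major 3rd), B#.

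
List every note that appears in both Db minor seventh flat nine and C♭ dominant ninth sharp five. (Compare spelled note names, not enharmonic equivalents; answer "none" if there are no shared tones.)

D-flat C-flat

Db minor seventh flat nine: D-flat F-flat A-flat C-flat E-double-flat
C♭ dominant ninth sharp five: C-flat E-flat G B-double-flat D-flat
Common to both → D-flat, C-flat.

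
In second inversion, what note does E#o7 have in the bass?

B

E#o7 = E#–G#–B–D. Second inversion → fifth in the bass = B.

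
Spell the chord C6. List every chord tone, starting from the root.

C – E – G – A

C6 is a major sixth built on C.
C — root
E — major 3rd
G — perfect 5th
A — major 6th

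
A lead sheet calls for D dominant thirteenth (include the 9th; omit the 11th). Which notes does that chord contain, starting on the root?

D dominant thirteenth: dominant thirteenth on D.
- root: D
- major 3rd: F#
- perfect 5th: A
- minor 7th: C
- major 9th: E
- major 13th: B

D, F#, A, C, E, B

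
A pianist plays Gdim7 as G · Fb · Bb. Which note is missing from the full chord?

Gdim7 = G, Bb, Db, Fb. The voicing lacks the 5th (diminished 5th), Db.

Db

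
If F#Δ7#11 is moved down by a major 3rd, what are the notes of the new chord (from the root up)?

D F♯ A C♯ G♯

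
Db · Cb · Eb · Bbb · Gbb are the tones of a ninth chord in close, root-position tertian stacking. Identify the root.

Cb

Arranged so that each adjacent pair is a third by letter name: Cb – Eb – Gbb – Bbb – Db.
The bottom of that stack, Cb, is the root (this is Cb dominant ninth flat five).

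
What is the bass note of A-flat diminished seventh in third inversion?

G𝄫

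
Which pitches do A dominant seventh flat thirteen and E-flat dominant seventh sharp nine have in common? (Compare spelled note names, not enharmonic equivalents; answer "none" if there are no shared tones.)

A dominant seventh flat thirteen = A, C#, E, G, F.
E-flat dominant seventh sharp nine = Eb, G, Bb, Db, F#.
Shared: G.

G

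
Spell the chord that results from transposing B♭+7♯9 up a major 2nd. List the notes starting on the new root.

C E G# Bb D#

Bb up a major 2nd → C. New chord: C dominant seventh sharp nine sharp five.
root → C
3rd (major 3rd) → E
5th (augmented 5th) → G#
7th (minor 7th) → Bb
9th (augmented 9th) → D#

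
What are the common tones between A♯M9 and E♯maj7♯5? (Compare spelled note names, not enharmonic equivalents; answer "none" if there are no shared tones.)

E# – G##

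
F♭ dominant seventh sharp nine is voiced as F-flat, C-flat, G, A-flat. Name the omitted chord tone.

The full F♭ dominant seventh sharp nine chord is F-flat, A-flat, C-flat, E-double-flat, G.
Comparing with the voicing, the minor 7th (7th) — E-double-flat — is absent.

E-double-flat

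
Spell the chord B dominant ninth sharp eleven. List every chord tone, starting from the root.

B dominant ninth sharp eleven is a dominant ninth sharp eleven built on B.
B — root
D# — major 3rd
F# — perfect 5th
A — minor 7th
C# — major 9th
E# — augmented 11th

B  D#  F#  A  C#  E#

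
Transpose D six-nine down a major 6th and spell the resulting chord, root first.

D down a major 6th → F. New chord: F six-nine.
- root: F
- major 3rd: A
- perfect 5th: C
- major 6th: D
- major 9th: G

F – A – C – D – G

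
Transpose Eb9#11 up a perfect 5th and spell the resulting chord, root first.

Bb, D, F, Ab, C, E

Eb up a perfect 5th → Bb. New chord: Bb dominant ninth sharp eleven.
Bb — root
D — major 3rd
F — perfect 5th
Ab — minor 7th
C — major 9th
E — augmented 11th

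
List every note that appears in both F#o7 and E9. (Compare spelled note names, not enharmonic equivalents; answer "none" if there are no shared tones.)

F#

F#o7: F# A C Eb
E9: E G# B D F#
Common to both → F#.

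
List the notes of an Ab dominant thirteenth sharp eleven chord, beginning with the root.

A-flat  C  E-flat  G-flat  B-flat  D  F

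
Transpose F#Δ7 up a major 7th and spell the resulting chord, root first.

E♯ G𝄪 B♯ D𝄪

Transposed root: F♯ → E♯ (major 7th up). So we spell E♯ major seventh:
root → E♯
3rd (major 3rd) → G𝄪
5th (perfect 5th) → B♯
7th (major 7th) → D𝄪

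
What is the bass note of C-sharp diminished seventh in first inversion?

C-sharp diminished seventh in root position is C#–E–G–Bb.
First inversion places the third in the bass, which is E.

E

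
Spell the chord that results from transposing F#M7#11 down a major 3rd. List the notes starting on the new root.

Transposed root: F# → D (major 3rd down). So we spell D major seventh sharp eleven:
root → D
3rd (major 3rd) → F#
5th (perfect 5th) → A
7th (major 7th) → C#
11th (augmented 11th) → G#

D, F#, A, C#, G#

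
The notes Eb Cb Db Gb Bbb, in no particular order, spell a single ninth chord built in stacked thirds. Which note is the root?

Arranged so that each adjacent pair is a third by letter name: Cb – Eb – Gb – Bbb – Db.
The bottom of that stack, Cb, is the root (this is Cb dominant ninth).

Cb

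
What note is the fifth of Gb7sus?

Gb7sus is built on G♭; its 5th is a perfect 5th above the root.
A fifth above G uses the letter D, and the perfect 5th above G♭ is D♭.

D♭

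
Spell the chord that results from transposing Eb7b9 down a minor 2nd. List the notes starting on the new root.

Transposed root: Eb → D (minor 2nd down). So we spell D dominant seventh flat nine:
D — root
F# — major 3rd
A — perfect 5th
C — minor 7th
Eb — minor 9th

D, F#, A, C, Eb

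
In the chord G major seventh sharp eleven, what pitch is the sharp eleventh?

C-sharp

G major seventh sharp eleven is built on G; its 11th is an augmented 11th above the root.
A fourth above G uses the letter C, and the augmented 11th above G is C-sharp.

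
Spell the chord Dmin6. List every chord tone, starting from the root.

D  F  A  B

Dmin6: minor sixth on D.
root → D
3rd (minor 3rd) → F
5th (perfect 5th) → A
6th (major 6th) → B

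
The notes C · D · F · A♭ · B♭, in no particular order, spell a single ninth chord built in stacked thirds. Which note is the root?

Stacking in thirds gives B♭ – D – F – A♭ – C, so B♭ is the root — B♭ dominant ninth.

B♭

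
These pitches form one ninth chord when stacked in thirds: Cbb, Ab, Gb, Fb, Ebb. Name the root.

Fb

Arranged so that each adjacent pair is a third by letter name: Fb – Ab – Cbb – Ebb – Gb.
The bottom of that stack, Fb, is the root (this is Fb dominant ninth flat five).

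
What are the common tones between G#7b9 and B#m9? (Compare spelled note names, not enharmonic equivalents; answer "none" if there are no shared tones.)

B# – D#

G#7b9: G# B# D# F# A
B#m9: B# D# F## A# C##
Common to both → B#, D#.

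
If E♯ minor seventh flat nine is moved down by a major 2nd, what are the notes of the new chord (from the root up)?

D-sharp – F-sharp – A-sharp – C-sharp – E

E-sharp down a major 2nd → D-sharp. New chord: D-sharp minor seventh flat nine.
D-sharp — root
F-sharp — minor 3rd
A-sharp — perfect 5th
C-sharp — minor 7th
E — minor 9th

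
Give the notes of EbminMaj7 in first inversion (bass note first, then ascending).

Gb Bb D Eb

In root position, EbminMaj7 is Eb–Gb–Bb–D.
First inversion puts the third (Gb) in the bass.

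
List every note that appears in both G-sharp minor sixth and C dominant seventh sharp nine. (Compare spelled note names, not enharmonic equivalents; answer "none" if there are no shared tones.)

D-sharp

G-sharp minor sixth: G-sharp B D-sharp E-sharp
C dominant seventh sharp nine: C E G B-flat D-sharp
Common to both → D-sharp.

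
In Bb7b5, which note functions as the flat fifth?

Fb

Bb7b5 is built on Bb; its 5th is a diminished 5th above the root.
A fifth above B uses the letter F, and the diminished 5th above Bb is Fb.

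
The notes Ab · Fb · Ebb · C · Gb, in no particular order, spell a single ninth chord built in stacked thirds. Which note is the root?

Stacking in thirds gives Fb – Ab – C – Ebb – Gb, so Fb is the root — Fb dominant ninth sharp five.

Fb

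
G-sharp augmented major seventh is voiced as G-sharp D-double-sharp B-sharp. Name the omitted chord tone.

G-sharp augmented major seventh = G-sharp, B-sharp, D-double-sharp, F-double-sharp. The voicing lacks the 7th (major 7th), F-double-sharp.

F-double-sharp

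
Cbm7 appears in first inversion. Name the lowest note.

Ebb

Cbm7 in root position is Cb–Ebb–Gb–Bbb.
First inversion places the third in the bass, which is Ebb.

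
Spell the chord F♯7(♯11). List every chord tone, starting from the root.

F#, A#, C#, E, B#

F♯7(♯11): dominant seventh sharp eleven on F#.
F# — root
A# — major 3rd
C# — perfect 5th
E — minor 7th
B# — augmented 11th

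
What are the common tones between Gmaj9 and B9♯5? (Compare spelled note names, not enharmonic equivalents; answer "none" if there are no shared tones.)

Gmaj9 = G, B, D, F#, A.
B9♯5 = B, D#, F##, A, C#.
Shared: B, A.

B A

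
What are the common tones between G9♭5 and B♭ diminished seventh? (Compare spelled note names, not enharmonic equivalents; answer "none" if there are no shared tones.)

G9♭5 = G, B, Db, F, A.
B♭ diminished seventh = Bb, Db, Fb, Abb.
Shared: Db.

Db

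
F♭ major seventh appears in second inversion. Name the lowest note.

Cb

F♭ major seventh = Fb–Ab–Cb–Eb. Second inversion → fifth in the bass = Cb.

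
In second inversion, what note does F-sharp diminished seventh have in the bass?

C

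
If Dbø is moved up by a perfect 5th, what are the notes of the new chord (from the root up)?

Transposed root: Db → Ab (perfect 5th up). So we spell Ab half-diminished seventh:
- root: Ab
- minor 3rd: Cb
- diminished 5th: Ebb
- minor 7th: Gb

Ab, Cb, Ebb, Gb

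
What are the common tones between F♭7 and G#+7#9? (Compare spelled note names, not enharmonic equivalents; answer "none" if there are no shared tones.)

F♭7 = F♭, A♭, C♭, E𝄫.
G#+7#9 = G♯, B♯, D𝄪, F♯, A𝄪.
Shared: none.

none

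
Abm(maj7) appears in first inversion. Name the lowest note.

Cb

Abm(maj7) = Ab–Cb–Eb–G. First inversion → third in the bass = Cb.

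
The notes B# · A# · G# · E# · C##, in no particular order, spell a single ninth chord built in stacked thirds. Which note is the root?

Arranged so that each adjacent pair is a third by letter name: A# – C## – E# – G# – B#.
The bottom of that stack, A#, is the root (this is A# dominant ninth).

A#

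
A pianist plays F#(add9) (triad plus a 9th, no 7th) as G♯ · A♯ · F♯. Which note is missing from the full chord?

C♯

The full F#(add9) chord is F♯, A♯, C♯, G♯.
Comparing with the voicing, the perfect 5th (5th) — C♯ — is absent.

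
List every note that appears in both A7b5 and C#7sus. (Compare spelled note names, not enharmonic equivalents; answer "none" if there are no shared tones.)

A7b5 = A, C#, Eb, G.
C#7sus = C#, F#, G#, B.
Shared: C#.

C#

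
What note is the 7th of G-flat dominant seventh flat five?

G-flat dominant seventh flat five is built on Gb; its 7th is a minor 7th above the root.
A seventh above G uses the letter F, and the minor 7th above Gb is Fb.

Fb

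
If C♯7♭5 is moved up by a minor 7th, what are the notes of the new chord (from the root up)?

B – D# – F – A

C# up a minor 7th → B. New chord: B dominant seventh flat five.
- root: B
- major 3rd: D#
- diminished 5th: F
- minor 7th: A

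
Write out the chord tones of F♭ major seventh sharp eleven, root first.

F-flat – A-flat – C-flat – E-flat – B-flat

Root F-flat, quality major seventh sharp eleven:
root → F-flat
3rd (major 3rd) → A-flat
5th (perfect 5th) → C-flat
7th (major 7th) → E-flat
11th (augmented 11th) → B-flat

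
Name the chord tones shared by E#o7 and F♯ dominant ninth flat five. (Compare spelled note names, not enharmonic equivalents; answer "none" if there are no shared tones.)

E#o7 = E♯, G♯, B, D.
F♯ dominant ninth flat five = F♯, A♯, C, E, G♯.
Shared: G♯.

G♯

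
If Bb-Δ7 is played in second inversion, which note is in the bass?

Bb-Δ7 in root position is B♭–D♭–F–A.
Second inversion places the fifth in the bass, which is F.

F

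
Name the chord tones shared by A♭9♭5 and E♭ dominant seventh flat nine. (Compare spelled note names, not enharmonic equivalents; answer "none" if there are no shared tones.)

Bb

A♭9♭5: Ab C Ebb Gb Bb
E♭ dominant seventh flat nine: Eb G Bb Db Fb
Common to both → Bb.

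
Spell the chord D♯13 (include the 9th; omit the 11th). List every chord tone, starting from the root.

Root D#, quality dominant thirteenth:
D# — root
F## — major 3rd
A# — perfect 5th
C# — minor 7th
E# — major 9th
B# — major 13th

D# – F## – A# – C# – E# – B#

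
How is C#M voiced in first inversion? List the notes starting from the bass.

In root position, C#M is C♯–E♯–G♯.
First inversion puts the third (E♯) in the bass.

E♯ – G♯ – C♯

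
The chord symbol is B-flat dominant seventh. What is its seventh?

A-flat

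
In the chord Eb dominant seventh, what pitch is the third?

G

Root of Eb dominant seventh = E-flat. The 3rd is a major 3rd: E-flat up a major 3rd → G.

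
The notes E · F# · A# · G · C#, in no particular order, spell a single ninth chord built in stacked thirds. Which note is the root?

F#

Stacking in thirds gives F# – A# – C# – E – G, so F# is the root — F# dominant seventh flat nine.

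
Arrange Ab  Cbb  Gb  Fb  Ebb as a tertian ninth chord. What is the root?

Stacking in thirds gives Fb – Ab – Cbb – Ebb – Gb, so Fb is the root — Fb dominant ninth flat five.

Fb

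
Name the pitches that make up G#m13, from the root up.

G#  B  D#  F#  A#  C#  E#

G#m13 is a minor thirteenth built on G#.
Root: G#
Minor 3rd (3rd): B
Perfect 5th (5th): D#
Minor 7th (7th): F#
Major 9th (9th): A#
Perfect 11th (11th): C#
Major 13th (13th): E#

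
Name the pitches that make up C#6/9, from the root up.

C# – E# – G# – A# – D#

Root C#, quality six-nine:
root → C#
3rd (major 3rd) → E#
5th (perfect 5th) → G#
6th (major 6th) → A#
9th (major 9th) → D#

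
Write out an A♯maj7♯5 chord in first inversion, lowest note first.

A♯maj7♯5 = A♯–C𝄪–E𝄪–G𝄪; first inversion → third (C𝄪) lowest.

C𝄪, E𝄪, G𝄪, A♯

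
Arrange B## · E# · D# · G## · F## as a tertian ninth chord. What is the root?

E#

Arranged so that each adjacent pair is a third by letter name: E# – G## – B## – D# – F##.
The bottom of that stack, E#, is the root (this is E# dominant ninth sharp five).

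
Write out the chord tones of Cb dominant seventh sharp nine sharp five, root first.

C-flat, E-flat, G, B-double-flat, D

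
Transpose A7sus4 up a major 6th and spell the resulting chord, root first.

F#, B, C#, E

Transposed root: A → F# (major 6th up). So we spell F# dominant seventh suspended fourth:
F# — root
B — perfect 4th
C# — perfect 5th
E — minor 7th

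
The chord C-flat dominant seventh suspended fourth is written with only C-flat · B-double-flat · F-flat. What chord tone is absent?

G-flat

C-flat dominant seventh suspended fourth = C-flat, F-flat, G-flat, B-double-flat. The voicing lacks the 5th (perfect 5th), G-flat.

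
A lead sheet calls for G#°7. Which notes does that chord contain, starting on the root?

G♯, B, D, F

G#°7 is a diminished seventh built on G♯.
Root: G♯
Minor 3rd (3rd): B
Diminished 5th (5th): D
Diminished 7th (7th): F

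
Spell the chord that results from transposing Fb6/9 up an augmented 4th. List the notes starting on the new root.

Bb, D, F, G, C

Fb up an augmented 4th → Bb. New chord: Bb six-nine.
root → Bb
3rd (major 3rd) → D
5th (perfect 5th) → F
6th (major 6th) → G
9th (major 9th) → C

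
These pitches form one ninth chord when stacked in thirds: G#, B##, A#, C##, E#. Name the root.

A#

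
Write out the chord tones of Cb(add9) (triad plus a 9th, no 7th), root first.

Cb, Eb, Gb, Db

Root Cb, quality added-ninth:
- root: Cb
- major 3rd: Eb
- perfect 5th: Gb
- major 9th: Db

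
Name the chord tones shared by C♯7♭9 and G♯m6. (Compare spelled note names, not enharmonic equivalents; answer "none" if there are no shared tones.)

C♯7♭9: C# E# G# B D
G♯m6: G# B D# E#
Common to both → E#, G#, B.

E#, G#, B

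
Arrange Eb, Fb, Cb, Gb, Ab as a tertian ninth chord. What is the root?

Fb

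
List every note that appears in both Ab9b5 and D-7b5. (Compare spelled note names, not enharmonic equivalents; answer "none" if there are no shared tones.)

Ab9b5: Ab C Ebb Gb Bb
D-7b5: D F Ab C
Common to both → Ab, C.

Ab, C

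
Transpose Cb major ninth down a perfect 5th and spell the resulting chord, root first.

F♭ A♭ C♭ E♭ G♭

Transposed root: C♭ → F♭ (perfect 5th down). So we spell F♭ major ninth:
F♭ — root
A♭ — major 3rd
C♭ — perfect 5th
E♭ — major 7th
G♭ — major 9th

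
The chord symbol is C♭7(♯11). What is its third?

C♭7(♯11) is built on C♭; its 3rd is a major 3rd above the root.
A third above C uses the letter E, and the major 3rd above C♭ is E♭.

E♭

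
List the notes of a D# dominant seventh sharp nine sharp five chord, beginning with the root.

D# dominant seventh sharp nine sharp five is a dominant seventh sharp nine sharp five built on D-sharp.
Root: D-sharp
Major 3rd (3rd): F-double-sharp
Augmented 5th (5th): A-double-sharp
Minor 7th (7th): C-sharp
Augmented 9th (9th): E-double-sharp

D-sharp, F-double-sharp, A-double-sharp, C-sharp, E-double-sharp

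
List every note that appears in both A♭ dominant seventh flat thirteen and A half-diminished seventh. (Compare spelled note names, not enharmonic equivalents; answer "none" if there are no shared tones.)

A♭ dominant seventh flat thirteen = Ab, C, Eb, Gb, Fb.
A half-diminished seventh = A, C, Eb, G.
Shared: C, Eb.

C  Eb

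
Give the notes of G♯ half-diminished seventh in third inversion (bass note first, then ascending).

F# G# B D

In root position, G♯ half-diminished seventh is G#–B–D–F#.
Third inversion puts the seventh (F#) in the bass.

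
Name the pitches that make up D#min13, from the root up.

D# F# A# C# E# G# B#

Root D#, quality minor thirteenth:
Root: D#
Minor 3rd (3rd): F#
Perfect 5th (5th): A#
Minor 7th (7th): C#
Major 9th (9th): E#
Perfect 11th (11th): G#
Major 13th (13th): B#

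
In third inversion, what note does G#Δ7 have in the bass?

F𝄪

G#Δ7 = G♯–B♯–D♯–F𝄪. Third inversion → seventh in the bass = F𝄪.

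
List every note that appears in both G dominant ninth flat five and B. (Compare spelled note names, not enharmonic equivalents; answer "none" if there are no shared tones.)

B

G dominant ninth flat five: G B Db F A
B: B D# F#
Common to both → B.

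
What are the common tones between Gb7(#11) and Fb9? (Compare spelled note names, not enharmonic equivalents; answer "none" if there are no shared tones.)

Gb7(#11): Gb Bb Db Fb C
Fb9: Fb Ab Cb Ebb Gb
Common to both → Gb, Fb.

Gb Fb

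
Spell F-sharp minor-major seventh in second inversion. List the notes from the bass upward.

C-sharp  E-sharp  F-sharp  A

F-sharp minor-major seventh = F-sharp–A–C-sharp–E-sharp; second inversion → fifth (C-sharp) lowest.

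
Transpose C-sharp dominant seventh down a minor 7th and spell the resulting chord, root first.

D♯ – F𝄪 – A♯ – C♯

C♯ down a minor 7th → D♯. New chord: D♯ dominant seventh.
Root: D♯
Major 3rd (3rd): F𝄪
Perfect 5th (5th): A♯
Minor 7th (7th): C♯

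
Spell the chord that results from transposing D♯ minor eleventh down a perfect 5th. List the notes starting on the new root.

G-sharp, B, D-sharp, F-sharp, A-sharp, C-sharp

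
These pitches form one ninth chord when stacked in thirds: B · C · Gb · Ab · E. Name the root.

Stacking in thirds gives Ab – C – E – Gb – B, so Ab is the root — Ab dominant seventh sharp nine sharp five.

Ab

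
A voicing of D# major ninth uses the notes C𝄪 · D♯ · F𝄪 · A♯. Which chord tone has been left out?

E♯

D# major ninth = D♯, F𝄪, A♯, C𝄪, E♯. The voicing lacks the 9th (major 9th), E♯.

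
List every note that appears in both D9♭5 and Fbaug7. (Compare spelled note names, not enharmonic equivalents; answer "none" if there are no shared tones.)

Ab, C

D9♭5 = D, F#, Ab, C, E.
Fbaug7 = Fb, Ab, C, Ebb.
Shared: Ab, C.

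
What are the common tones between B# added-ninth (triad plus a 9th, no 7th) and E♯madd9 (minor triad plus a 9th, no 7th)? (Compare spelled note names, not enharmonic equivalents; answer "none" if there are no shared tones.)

B♯, F𝄪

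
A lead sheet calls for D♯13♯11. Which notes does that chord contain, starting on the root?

D♯13♯11 is a dominant thirteenth sharp eleven built on D#.
Root: D#
Major 3rd (3rd): F##
Perfect 5th (5th): A#
Minor 7th (7th): C#
Major 9th (9th): E#
Augmented 11th (11th): G##
Major 13th (13th): B#

D#, F##, A#, C#, E#, G##, B#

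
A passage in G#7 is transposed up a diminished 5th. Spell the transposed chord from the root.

D F# A C

G# up a diminished 5th → D. New chord: D dominant seventh.
Root: D
Major 3rd (3rd): F#
Perfect 5th (5th): A
Minor 7th (7th): C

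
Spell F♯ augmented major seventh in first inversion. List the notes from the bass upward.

A-sharp, C-double-sharp, E-sharp, F-sharp

In root position, F♯ augmented major seventh is F-sharp–A-sharp–C-double-sharp–E-sharp.
First inversion puts the third (A-sharp) in the bass.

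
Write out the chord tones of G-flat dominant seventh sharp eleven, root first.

G-flat  B-flat  D-flat  F-flat  C

G-flat dominant seventh sharp eleven is a dominant seventh sharp eleven built on G-flat.
- root: G-flat
- major 3rd: B-flat
- perfect 5th: D-flat
- minor 7th: F-flat
- augmented 11th: C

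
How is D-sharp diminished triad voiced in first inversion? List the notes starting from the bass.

F#, A, D#

D-sharp diminished triad = D#–F#–A; first inversion → third (F#) lowest.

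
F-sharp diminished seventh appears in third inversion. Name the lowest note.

F-sharp diminished seventh in root position is F-sharp–A–C–E-flat.
Third inversion places the seventh in the bass, which is E-flat.

E-flat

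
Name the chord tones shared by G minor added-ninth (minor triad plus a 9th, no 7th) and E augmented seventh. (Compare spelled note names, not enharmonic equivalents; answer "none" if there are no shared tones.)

D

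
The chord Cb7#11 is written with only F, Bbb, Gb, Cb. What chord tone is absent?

The full Cb7#11 chord is Cb, Eb, Gb, Bbb, F.
Comparing with the voicing, the major 3rd (3rd) — Eb — is absent.

Eb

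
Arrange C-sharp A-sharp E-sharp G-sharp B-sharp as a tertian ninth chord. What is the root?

A-sharp

Stacking in thirds gives A-sharp – C-sharp – E-sharp – G-sharp – B-sharp, so A-sharp is the root — A-sharp minor ninth.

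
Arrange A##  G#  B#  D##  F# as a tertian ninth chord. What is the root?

G#

Stacking in thirds gives G# – B# – D## – F# – A##, so G# is the root — G# dominant seventh sharp nine sharp five.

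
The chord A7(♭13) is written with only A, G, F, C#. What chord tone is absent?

E

A7(♭13) = A, C#, E, G, F. The voicing lacks the 5th (perfect 5th), E.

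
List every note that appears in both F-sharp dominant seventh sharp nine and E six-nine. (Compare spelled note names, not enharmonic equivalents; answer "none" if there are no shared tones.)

F-sharp dominant seventh sharp nine: F-sharp A-sharp C-sharp E G-double-sharp
E six-nine: E G-sharp B C-sharp F-sharp
Common to both → F-sharp, C-sharp, E.

F-sharp C-sharp E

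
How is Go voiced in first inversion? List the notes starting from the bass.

In root position, Go is G–Bb–Db.
First inversion puts the third (Bb) in the bass.

Bb, Db, G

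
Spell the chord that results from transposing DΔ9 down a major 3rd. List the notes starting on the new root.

D down a major 3rd → Bb. New chord: Bb major ninth.
- root: Bb
- major 3rd: D
- perfect 5th: F
- major 7th: A
- major 9th: C

Bb D F A C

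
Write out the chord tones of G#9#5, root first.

G# B# D## F# A#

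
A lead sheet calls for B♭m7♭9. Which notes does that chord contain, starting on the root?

B♭m7♭9 is a minor seventh flat nine built on B♭.
B♭ — root
D♭ — minor 3rd
F — perfect 5th
A♭ — minor 7th
C♭ — minor 9th

B♭ – D♭ – F – A♭ – C♭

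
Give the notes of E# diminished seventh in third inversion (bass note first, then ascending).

D – E-sharp – G-sharp – B

E# diminished seventh = E-sharp–G-sharp–B–D; third inversion → seventh (D) lowest.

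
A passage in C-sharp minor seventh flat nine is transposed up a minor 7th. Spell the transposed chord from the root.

B D F# A C

Transposed root: C# → B (minor 7th up). So we spell B minor seventh flat nine:
- root: B
- minor 3rd: D
- perfect 5th: F#
- minor 7th: A
- minor 9th: C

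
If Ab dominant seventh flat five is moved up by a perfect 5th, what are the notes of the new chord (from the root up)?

Eb, G, Bbb, Db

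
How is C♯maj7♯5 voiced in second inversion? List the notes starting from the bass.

G##  B#  C#  E#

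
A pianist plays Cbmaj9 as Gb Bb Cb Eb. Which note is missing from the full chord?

Db

The full Cbmaj9 chord is Cb, Eb, Gb, Bb, Db.
Comparing with the voicing, the major 9th (9th) — Db — is absent.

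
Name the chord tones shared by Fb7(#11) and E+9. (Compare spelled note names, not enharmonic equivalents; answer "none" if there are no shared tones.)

Fb7(#11): F♭ A♭ C♭ E𝄫 B♭
E+9: E G♯ B♯ D F♯
Common to both → none.

none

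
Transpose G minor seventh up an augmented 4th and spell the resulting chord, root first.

C-sharp, E, G-sharp, B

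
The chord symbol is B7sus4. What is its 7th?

B7sus4 is built on B; its 7th is a minor 7th above the root.
A seventh above B uses the letter A, and the minor 7th above B is A.

A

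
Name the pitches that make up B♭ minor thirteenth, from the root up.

B♭ minor thirteenth: minor thirteenth on B-flat.
Root: B-flat
Minor 3rd (3rd): D-flat
Perfect 5th (5th): F
Minor 7th (7th): A-flat
Major 9th (9th): C
Perfect 11th (11th): E-flat
Major 13th (13th): G

B-flat  D-flat  F  A-flat  C  E-flat  G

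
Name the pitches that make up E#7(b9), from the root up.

E#7(b9) is a dominant seventh flat nine built on E#.
root → E#
3rd (major 3rd) → G##
5th (perfect 5th) → B#
7th (minor 7th) → D#
9th (minor 9th) → F#

E# – G## – B# – D# – F#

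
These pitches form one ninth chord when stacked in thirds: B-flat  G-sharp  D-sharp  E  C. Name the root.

Stacking in thirds gives C – E – G-sharp – B-flat – D-sharp, so C is the root — C dominant seventh sharp nine sharp five.

C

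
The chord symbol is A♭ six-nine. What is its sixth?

F

A♭ six-nine is built on A-flat; its 6th is a major 6th above the root.
A sixth above A uses the letter F, and the major 6th above A-flat is F.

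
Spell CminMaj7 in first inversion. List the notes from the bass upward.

Eb G B C

In root position, CminMaj7 is C–Eb–G–B.
First inversion puts the third (Eb) in the bass.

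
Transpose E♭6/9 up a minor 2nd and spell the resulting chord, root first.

Fb, Ab, Cb, Db, Gb

Eb up a minor 2nd → Fb. New chord: Fb six-nine.
Root: Fb
Major 3rd (3rd): Ab
Perfect 5th (5th): Cb
Major 6th (6th): Db
Major 9th (9th): Gb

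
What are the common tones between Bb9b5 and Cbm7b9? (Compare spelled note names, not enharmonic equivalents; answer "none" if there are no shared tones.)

none

Bb9b5: Bb D Fb Ab C
Cbm7b9: Cb Ebb Gb Bbb Dbb
Common to both → none.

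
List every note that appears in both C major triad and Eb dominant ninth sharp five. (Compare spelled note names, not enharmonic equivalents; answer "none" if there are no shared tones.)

C major triad = C, E, G.
Eb dominant ninth sharp five = E-flat, G, B, D-flat, F.
Shared: G.

G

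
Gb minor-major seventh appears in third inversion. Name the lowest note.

F

Gb minor-major seventh = G♭–B𝄫–D♭–F. Third inversion → seventh in the bass = F.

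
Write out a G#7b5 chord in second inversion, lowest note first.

G#7b5 = G#–B#–D–F#; second inversion → fifth (D) lowest.

D, F#, G#, B#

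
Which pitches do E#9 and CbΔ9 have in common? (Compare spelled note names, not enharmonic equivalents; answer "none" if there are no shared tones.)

E#9 = E♯, G𝄪, B♯, D♯, F𝄪.
CbΔ9 = C♭, E♭, G♭, B♭, D♭.
Shared: none.

none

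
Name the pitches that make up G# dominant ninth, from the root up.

Root G#, quality dominant ninth:
- root: G#
- major 3rd: B#
- perfect 5th: D#
- minor 7th: F#
- major 9th: A#

G#, B#, D#, F#, A#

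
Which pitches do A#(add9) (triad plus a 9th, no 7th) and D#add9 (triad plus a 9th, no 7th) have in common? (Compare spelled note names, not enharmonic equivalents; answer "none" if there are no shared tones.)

A♯ – E♯

A#(add9): A♯ C𝄪 E♯ B♯
D#add9: D♯ F𝄪 A♯ E♯
Common to both → A♯, E♯.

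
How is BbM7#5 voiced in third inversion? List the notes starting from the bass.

BbM7#5 = B♭–D–F♯–A; third inversion → seventh (A) lowest.

A, B♭, D, F♯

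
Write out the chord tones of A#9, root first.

A#9: dominant ninth on A#.
A# — root
C## — major 3rd
E# — perfect 5th
G# — minor 7th
B# — major 9th

A#, C##, E#, G#, B#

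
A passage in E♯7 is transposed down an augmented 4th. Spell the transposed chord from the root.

Transposed root: E# → B (augmented 4th down). So we spell B dominant seventh:
B — root
D# — major 3rd
F# — perfect 5th
A — minor 7th

B, D#, F#, A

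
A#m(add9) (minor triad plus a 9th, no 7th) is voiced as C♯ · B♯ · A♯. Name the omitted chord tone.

A#m(add9) = A♯, C♯, E♯, B♯. The voicing lacks the 5th (perfect 5th), E♯.

E♯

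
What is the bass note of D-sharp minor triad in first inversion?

F#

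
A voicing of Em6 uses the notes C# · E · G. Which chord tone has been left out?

B

Em6 = E, G, B, C#. The voicing lacks the 5th (perfect 5th), B.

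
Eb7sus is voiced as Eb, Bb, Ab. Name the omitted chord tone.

Db

The full Eb7sus chord is Eb, Ab, Bb, Db.
Comparing with the voicing, the minor 7th (7th) — Db — is absent.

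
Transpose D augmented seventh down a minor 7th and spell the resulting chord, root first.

E – G-sharp – B-sharp – D

A minor 7th down from D is E, so the new chord is E augmented seventh.
- root: E
- major 3rd: G-sharp
- augmented 5th: B-sharp
- minor 7th: D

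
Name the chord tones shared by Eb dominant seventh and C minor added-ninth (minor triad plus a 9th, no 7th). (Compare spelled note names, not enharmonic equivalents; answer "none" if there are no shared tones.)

Eb dominant seventh = Eb, G, Bb, Db.
C minor added-ninth = C, Eb, G, D.
Shared: Eb, G.

Eb  G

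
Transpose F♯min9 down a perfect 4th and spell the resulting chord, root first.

F# down a perfect 4th → C#. New chord: C# minor ninth.
C# — root
E — minor 3rd
G# — perfect 5th
B — minor 7th
D# — major 9th

C#, E, G#, B, D#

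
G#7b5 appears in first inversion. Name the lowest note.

G#7b5 in root position is G#–B#–D–F#.
First inversion places the third in the bass, which is B#.

B#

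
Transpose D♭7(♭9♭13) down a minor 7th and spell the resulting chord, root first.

Eb, G, Bb, Db, Fb, Cb

A minor 7th down from Db is Eb, so the new chord is Eb dominant seventh flat nine flat thirteen.
Eb — root
G — major 3rd
Bb — perfect 5th
Db — minor 7th
Fb — minor 9th
Cb — minor 13th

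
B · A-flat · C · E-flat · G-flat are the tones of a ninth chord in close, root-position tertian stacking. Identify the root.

Stacking in thirds gives A-flat – C – E-flat – G-flat – B, so A-flat is the root — A-flat dominant seventh sharp nine.

A-flat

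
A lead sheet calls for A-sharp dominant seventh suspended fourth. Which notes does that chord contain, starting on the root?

A-sharp dominant seventh suspended fourth is a dominant seventh suspended fourth built on A#.
- root: A#
- perfect 4th: D#
- perfect 5th: E#
- minor 7th: G#

A#, D#, E#, G#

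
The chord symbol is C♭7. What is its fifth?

Root of C♭7 = Cb. The 5th is a perfect 5th: Cb up a perfect 5th → Gb.

Gb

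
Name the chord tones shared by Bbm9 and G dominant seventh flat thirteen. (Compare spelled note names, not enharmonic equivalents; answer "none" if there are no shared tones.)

F

Bbm9 = B♭, D♭, F, A♭, C.
G dominant seventh flat thirteen = G, B, D, F, E♭.
Shared: F.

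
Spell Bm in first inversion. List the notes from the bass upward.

D F♯ B

In root position, Bm is B–D–F♯.
First inversion puts the third (D) in the bass.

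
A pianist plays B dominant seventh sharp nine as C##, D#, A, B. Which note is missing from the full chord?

F#

The full B dominant seventh sharp nine chord is B, D#, F#, A, C##.
Comparing with the voicing, the perfect 5th (5th) — F# — is absent.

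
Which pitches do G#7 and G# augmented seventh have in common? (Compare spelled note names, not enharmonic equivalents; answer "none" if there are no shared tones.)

G#7 = G#, B#, D#, F#.
G# augmented seventh = G#, B#, D##, F#.
Shared: G#, B#, F#.

G#  B#  F#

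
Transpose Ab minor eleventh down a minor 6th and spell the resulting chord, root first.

C  Eb  G  Bb  D  F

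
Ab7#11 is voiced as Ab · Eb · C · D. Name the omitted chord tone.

The full Ab7#11 chord is Ab, C, Eb, Gb, D.
Comparing with the voicing, the minor 7th (7th) — Gb — is absent.

Gb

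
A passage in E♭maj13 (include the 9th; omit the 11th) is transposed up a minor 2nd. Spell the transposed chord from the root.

E♭ up a minor 2nd → F♭. New chord: F♭ major thirteenth.
Root: F♭
Major 3rd (3rd): A♭
Perfect 5th (5th): C♭
Major 7th (7th): E♭
Major 9th (9th): G♭
Major 13th (13th): D♭

F♭ A♭ C♭ E♭ G♭ D♭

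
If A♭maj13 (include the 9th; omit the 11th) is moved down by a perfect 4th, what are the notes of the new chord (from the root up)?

E♭, G, B♭, D, F, C

A♭ down a perfect 4th → E♭. New chord: E♭ major thirteenth.
- root: E♭
- major 3rd: G
- perfect 5th: B♭
- major 7th: D
- major 9th: F
- major 13th: C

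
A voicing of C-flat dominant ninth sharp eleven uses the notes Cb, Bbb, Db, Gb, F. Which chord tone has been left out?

C-flat dominant ninth sharp eleven = Cb, Eb, Gb, Bbb, Db, F. The voicing lacks the 3rd (major 3rd), Eb.

Eb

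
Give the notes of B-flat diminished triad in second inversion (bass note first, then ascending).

In root position, B-flat diminished triad is B-flat–D-flat–F-flat.
Second inversion puts the fifth (F-flat) in the bass.

F-flat B-flat D-flat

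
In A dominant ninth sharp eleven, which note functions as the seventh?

G

Root of A dominant ninth sharp eleven = A. The 7th is a minor 7th: A up a minor 7th → G.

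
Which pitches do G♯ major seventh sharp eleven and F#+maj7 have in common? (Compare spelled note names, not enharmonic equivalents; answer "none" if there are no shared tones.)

C##

G♯ major seventh sharp eleven = G#, B#, D#, F##, C##.
F#+maj7 = F#, A#, C##, E#.
Shared: C##.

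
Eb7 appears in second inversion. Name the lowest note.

Bb

Eb7 in root position is Eb–G–Bb–Db.
Second inversion places the fifth in the bass, which is Bb.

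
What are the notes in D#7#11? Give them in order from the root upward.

D♯, F𝄪, A♯, C♯, G𝄪

Root D♯, quality dominant seventh sharp eleven:
D♯ — root
F𝄪 — major 3rd
A♯ — perfect 5th
C♯ — minor 7th
G𝄪 — augmented 11th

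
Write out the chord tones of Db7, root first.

Root Db, quality dominant seventh:
root → Db
3rd (major 3rd) → F
5th (perfect 5th) → Ab
7th (minor 7th) → Cb

Db, F, Ab, Cb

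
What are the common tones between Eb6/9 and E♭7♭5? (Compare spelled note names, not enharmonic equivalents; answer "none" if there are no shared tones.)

Eb6/9: Eb G Bb C F
E♭7♭5: Eb G Bbb Db
Common to both → Eb, G.

Eb – G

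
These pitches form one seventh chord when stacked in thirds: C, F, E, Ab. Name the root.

Stacking in thirds gives F – Ab – C – E, so F is the root — F minor-major seventh.

F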